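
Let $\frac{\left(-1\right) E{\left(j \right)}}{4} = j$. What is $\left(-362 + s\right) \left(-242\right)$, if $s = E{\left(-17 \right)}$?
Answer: $71148$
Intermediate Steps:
$E{\left(j \right)} = - 4 j$
$s = 68$ ($s = \left(-4\right) \left(-17\right) = 68$)
$\left(-362 + s\right) \left(-242\right) = \left(-362 + 68\right) \left(-242\right) = \left(-294\right) \left(-242\right) = 71148$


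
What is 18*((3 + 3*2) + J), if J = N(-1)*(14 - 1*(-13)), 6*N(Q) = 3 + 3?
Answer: 648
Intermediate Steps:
N(Q) = 1 (N(Q) = (3 + 3)/6 = (⅙)*6 = 1)
J = 27 (J = 1*(14 - 1*(-13)) = 1*(14 + 13) = 1*27 = 27)
18*((3 + 3*2) + J) = 18*((3 + 3*2) + 27) = 18*((3 + 6) + 27) = 18*(9 + 27) = 18*36 = 648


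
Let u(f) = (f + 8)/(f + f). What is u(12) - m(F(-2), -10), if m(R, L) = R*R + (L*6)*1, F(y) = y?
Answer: 341/6 ≈ 56.833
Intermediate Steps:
m(R, L) = R**2 + 6*L (m(R, L) = R**2 + (6*L)*1 = R**2 + 6*L)
u(f) = (8 + f)/(2*f) (u(f) = (8 + f)/((2*f)) = (8 + f)*(1/(2*f)) = (8 + f)/(2*f))
u(12) - m(F(-2), -10) = (1/2)*(8 + 12)/12 - ((-2)**2 + 6*(-10)) = (1/2)*(1/12)*20 - (4 - 60) = 5/6 - 1*(-56) = 5/6 + 56 = 341/6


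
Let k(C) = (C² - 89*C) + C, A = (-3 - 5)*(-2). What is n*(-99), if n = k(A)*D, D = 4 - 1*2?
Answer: 228096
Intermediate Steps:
A = 16 (A = -8*(-2) = 16)
D = 2 (D = 4 - 2 = 2)
k(C) = C² - 88*C
n = -2304 (n = (16*(-88 + 16))*2 = (16*(-72))*2 = -1152*2 = -2304)
n*(-99) = -2304*(-99) = 228096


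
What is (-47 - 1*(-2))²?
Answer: 2025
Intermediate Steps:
(-47 - 1*(-2))² = (-47 + 2)² = (-45)² = 2025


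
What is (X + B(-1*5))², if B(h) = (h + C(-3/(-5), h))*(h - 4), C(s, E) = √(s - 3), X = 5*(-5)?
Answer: 1028/5 - 144*I*√15 ≈ 205.6 - 557.71*I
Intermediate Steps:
X = -25
C(s, E) = √(-3 + s)
B(h) = (-4 + h)*(h + 2*I*√15/5) (B(h) = (h + √(-3 - 3/(-5)))*(h - 4) = (h + √(-3 - 3*(-⅕)))*(-4 + h) = (h + √(-3 + ⅗))*(-4 + h) = (h + √(-12/5))*(-4 + h) = (h + 2*I*√15/5)*(-4 + h) = (-4 + h)*(h + 2*I*√15/5))
(X + B(-1*5))² = (-25 + ((-1*5)² - (-4)*5 - 8*I*√15/5 + 2*I*(-1*5)*√15/5))² = (-25 + ((-5)² - 4*(-5) - 8*I*√15/5 + (⅖)*I*(-5)*√15))² = (-25 + (25 + 20 - 8*I*√15/5 - 2*I*√15))² = (-25 + (45 - 18*I*√15/5))² = (20 - 18*I*√15/5)²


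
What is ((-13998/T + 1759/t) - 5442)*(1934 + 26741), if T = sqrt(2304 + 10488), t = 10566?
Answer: -1648766992775/10566 - 66898775*sqrt(3198)/1066 ≈ -1.5959e+8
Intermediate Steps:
T = 2*sqrt(3198) (T = sqrt(12792) = 2*sqrt(3198) ≈ 113.10)
((-13998/T + 1759/t) - 5442)*(1934 + 26741) = ((-13998*sqrt(3198)/6396 + 1759/10566) - 5442)*(1934 + 26741) = ((-2333*sqrt(3198)/1066 + 1759*(1/10566)) - 5442)*28675 = ((-2333*sqrt(3198)/1066 + 1759/10566) - 5442)*28675 = ((1759/10566 - 2333*sqrt(3198)/1066) - 5442)*28675 = (-57498413/10566 - 2333*sqrt(3198)/1066)*28675 = -1648766992775/10566 - 66898775*sqrt(3198)/1066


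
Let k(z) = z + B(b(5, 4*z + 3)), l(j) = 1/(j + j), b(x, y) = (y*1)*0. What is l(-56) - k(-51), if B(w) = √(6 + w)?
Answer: 5711/112 - √6 ≈ 48.542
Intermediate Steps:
b(x, y) = 0 (b(x, y) = y*0 = 0)
l(j) = 1/(2*j)
k(z) = z + √6 (k(z) = z + √(6 + 0) = z + √6)
l(-56) - k(-51) = (½)/(-56) - (-51 + √6) = (½)*(-1/56) + (51 - √6) = -1/112 + (51 - √6) = 5711/112 - √6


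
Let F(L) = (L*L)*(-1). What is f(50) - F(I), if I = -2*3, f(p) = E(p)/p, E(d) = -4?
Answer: 898/25 ≈ 35.920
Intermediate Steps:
f(p) = -4/p
I = -6
F(L) = -L**2 (F(L) = L**2*(-1) = -L**2)
f(50) - F(I) = -4/50 - (-1)*(-6)**2 = -4*1/50 - (-1)*36 = -2/25 - 1*(-36) = -2/25 + 36 = 898/25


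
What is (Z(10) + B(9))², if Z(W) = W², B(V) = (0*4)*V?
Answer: 10000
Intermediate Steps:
B(V) = 0 (B(V) = 0*V = 0)
(Z(10) + B(9))² = (10² + 0)² = (100 + 0)² = 100² = 10000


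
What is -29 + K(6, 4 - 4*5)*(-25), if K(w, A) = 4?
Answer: -129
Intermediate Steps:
-29 + K(6, 4 - 4*5)*(-25) = -29 + 4*(-25) = -29 - 100 = -129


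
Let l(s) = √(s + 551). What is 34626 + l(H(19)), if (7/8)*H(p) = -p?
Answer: 34626 + √25935/7 ≈ 34649.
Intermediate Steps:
H(p) = -8*p/7 (H(p) = 8*(-p)/7 = -8*p/7)
l(s) = √(551 + s)
34626 + l(H(19)) = 34626 + √(551 - 8/7*19) = 34626 + √(551 - 152/7) = 34626 + √(3705/7) = 34626 + √25935/7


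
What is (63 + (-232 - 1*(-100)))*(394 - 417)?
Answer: 1587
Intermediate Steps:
(63 + (-232 - 1*(-100)))*(394 - 417) = (63 + (-232 + 100))*(-23) = (63 - 132)*(-23) = -69*(-23) = 1587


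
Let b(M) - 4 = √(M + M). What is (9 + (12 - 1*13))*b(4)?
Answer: 32 + 16*√2 ≈ 54.627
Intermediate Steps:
b(M) = 4 + √2*√M (b(M) = 4 + √(M + M) = 4 + √(2*M) = 4 + √2*√M)
(9 + (12 - 1*13))*b(4) = (9 + (12 - 1*13))*(4 + √2*√4) = (9 + (12 - 13))*(4 + √2*2) = (9 - 1)*(4 + 2*√2) = 8*(4 + 2*√2) = 32 + 16*√2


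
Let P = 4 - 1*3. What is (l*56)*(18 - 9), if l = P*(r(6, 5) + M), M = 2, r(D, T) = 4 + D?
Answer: 6048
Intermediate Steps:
P = 1 (P = 4 - 3 = 1)
l = 12 (l = 1*((4 + 6) + 2) = 1*(10 + 2) = 1*12 = 12)
(l*56)*(18 - 9) = (12*56)*(18 - 9) = 672*9 = 6048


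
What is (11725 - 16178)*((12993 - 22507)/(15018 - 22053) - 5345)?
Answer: 2498502599/105 ≈ 2.3795e+7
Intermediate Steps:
(11725 - 16178)*((12993 - 22507)/(15018 - 22053) - 5345) = -4453*(-9514/(-7035) - 5345) = -4453*(-9514*(-1/7035) - 5345) = -4453*(142/105 - 5345) = -4453*(-561083/105) = 2498502599/105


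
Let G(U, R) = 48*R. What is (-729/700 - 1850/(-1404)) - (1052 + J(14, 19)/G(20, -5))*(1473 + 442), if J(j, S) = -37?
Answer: -1980219103741/982800 ≈ -2.0149e+6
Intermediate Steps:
(-729/700 - 1850/(-1404)) - (1052 + J(14, 19)/G(20, -5))*(1473 + 442) = (-729/700 - 1850/(-1404)) - (1052 - 37/(48*(-5)))*(1473 + 442) = (-729*1/700 - 1850*(-1/1404)) - (1052 - 37/(-240))*1915 = (-729/700 + 925/702) - (1052 - 37*(-1/240))*1915 = 67871/245700 - (1052 + 37/240)*1915 = 67871/245700 - 252517*1915/240 = 67871/245700 - 1*96714011/48 = 67871/245700 - 96714011/48 = -1980219103741/982800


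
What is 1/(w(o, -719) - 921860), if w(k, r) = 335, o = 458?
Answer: -1/921525 ≈ -1.0852e-6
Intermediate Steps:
1/(w(o, -719) - 921860) = 1/(335 - 921860) = 1/(-921525) = -1/921525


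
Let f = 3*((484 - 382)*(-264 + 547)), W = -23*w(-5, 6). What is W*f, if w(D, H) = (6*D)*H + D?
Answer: 368474490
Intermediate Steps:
w(D, H) = D + 6*D*H (w(D, H) = 6*D*H + D = D + 6*D*H)
W = 4255 (W = -(-115)*(1 + 6*6) = -(-115)*(1 + 36) = -(-115)*37 = -23*(-185) = 4255)
f = 86598 (f = 3*(102*283) = 3*28866 = 86598)
W*f = 4255*86598 = 368474490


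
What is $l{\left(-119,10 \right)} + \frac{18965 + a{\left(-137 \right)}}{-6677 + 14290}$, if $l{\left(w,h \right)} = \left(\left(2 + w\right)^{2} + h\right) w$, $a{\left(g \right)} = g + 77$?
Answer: $- \frac{12410549048}{7613} \approx -1.6302 \cdot 10^{6}$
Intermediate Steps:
$a{\left(g \right)} = 77 + g$
$l{\left(w,h \right)} = w \left(h + \left(2 + w\right)^{2}\right)$ ($l{\left(w,h \right)} = \left(h + \left(2 + w\right)^{2}\right) w = w \left(h + \left(2 + w\right)^{2}\right)$)
$l{\left(-119,10 \right)} + \frac{18965 + a{\left(-137 \right)}}{-6677 + 14290} = - 119 \left(10 + \left(2 - 119\right)^{2}\right) + \frac{18965 + \left(77 - 137\right)}{-6677 + 14290} = - 119 \left(10 + \left(-117\right)^{2}\right) + \frac{18965 - 60}{7613} = - 119 \left(10 + 13689\right) + 18905 \cdot \frac{1}{7613} = \left(-119\right) 13699 + \frac{18905}{7613} = -1630181 + \frac{18905}{7613} = - \frac{12410549048}{7613}$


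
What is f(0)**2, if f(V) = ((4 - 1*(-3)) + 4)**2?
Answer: 14641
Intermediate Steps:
f(V) = 121 (f(V) = ((4 + 3) + 4)**2 = (7 + 4)**2 = 11**2 = 121)
f(0)**2 = 121**2 = 14641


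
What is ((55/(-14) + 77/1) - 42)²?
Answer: 189225/196 ≈ 965.43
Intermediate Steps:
((55/(-14) + 77/1) - 42)² = ((55*(-1/14) + 77*1) - 42)² = ((-55/14 + 77) - 42)² = (1023/14 - 42)² = (435/14)² = 189225/196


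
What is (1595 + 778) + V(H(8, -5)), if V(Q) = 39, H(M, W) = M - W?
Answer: 2412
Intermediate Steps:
(1595 + 778) + V(H(8, -5)) = (1595 + 778) + 39 = 2373 + 39 = 2412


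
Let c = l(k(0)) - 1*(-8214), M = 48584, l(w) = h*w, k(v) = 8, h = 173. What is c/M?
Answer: 4799/24292 ≈ 0.19755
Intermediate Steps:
l(w) = 173*w
c = 9598 (c = 173*8 - 1*(-8214) = 1384 + 8214 = 9598)
c/M = 9598/48584 = 9598*(1/48584) = 4799/24292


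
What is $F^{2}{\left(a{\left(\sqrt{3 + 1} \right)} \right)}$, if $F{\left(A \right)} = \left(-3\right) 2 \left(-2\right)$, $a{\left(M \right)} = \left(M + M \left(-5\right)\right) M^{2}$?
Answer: $144$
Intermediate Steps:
$a{\left(M \right)} = - 4 M^{3}$ ($a{\left(M \right)} = \left(M - 5 M\right) M^{2} = - 4 M M^{2} = - 4 M^{3}$)
$F{\left(A \right)} = 12$ ($F{\left(A \right)} = \left(-6\right) \left(-2\right) = 12$)
$F^{2}{\left(a{\left(\sqrt{3 + 1} \right)} \right)} = 12^{2} = 144$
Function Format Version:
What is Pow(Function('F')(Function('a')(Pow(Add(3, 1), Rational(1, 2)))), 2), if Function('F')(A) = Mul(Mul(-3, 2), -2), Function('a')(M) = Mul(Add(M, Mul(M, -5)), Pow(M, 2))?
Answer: 144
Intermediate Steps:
Function('a')(M) = Mul(-4, Pow(M, 3)) (Function('a')(M) = Mul(Add(M, Mul(-5, M)), Pow(M, 2)) = Mul(Mul(-4, M), Pow(M, 2)) = Mul(-4, Pow(M, 3)))
Function('F')(A) = 12 (Function('F')(A) = Mul(-6, -2) = 12)
Pow(Function('F')(Function('a')(Pow(Add(3, 1), Rational(1, 2)))), 2) = Pow(12, 2) = 144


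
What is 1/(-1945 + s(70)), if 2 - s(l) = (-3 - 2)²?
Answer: -1/1968 ≈ -0.00050813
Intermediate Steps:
s(l) = -23 (s(l) = 2 - (-3 - 2)² = 2 - 1*(-5)² = 2 - 1*25 = 2 - 25 = -23)
1/(-1945 + s(70)) = 1/(-1945 - 23) = 1/(-1968) = -1/1968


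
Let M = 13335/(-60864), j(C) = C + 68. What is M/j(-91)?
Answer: 4445/466624 ≈ 0.0095259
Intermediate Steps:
j(C) = 68 + C
M = -4445/20288 (M = 13335*(-1/60864) = -4445/20288 ≈ -0.21909)
M/j(-91) = -4445/(20288*(68 - 91)) = -4445/20288/(-23) = -4445/20288*(-1/23) = 4445/466624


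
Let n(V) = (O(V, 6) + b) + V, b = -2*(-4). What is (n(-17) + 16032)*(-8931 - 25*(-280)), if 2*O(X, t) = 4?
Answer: -30944275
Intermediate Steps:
O(X, t) = 2 (O(X, t) = (½)*4 = 2)
b = 8
n(V) = 10 + V (n(V) = (2 + 8) + V = 10 + V)
(n(-17) + 16032)*(-8931 - 25*(-280)) = ((10 - 17) + 16032)*(-8931 - 25*(-280)) = (-7 + 16032)*(-8931 + 7000) = 16025*(-1931) = -30944275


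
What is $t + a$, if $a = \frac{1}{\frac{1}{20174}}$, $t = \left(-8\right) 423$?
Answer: $16790$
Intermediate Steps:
$t = -3384$
$a = 20174$ ($a = \frac{1}{\frac{1}{20174}} = 20174$)
$t + a = -3384 + 20174 = 16790$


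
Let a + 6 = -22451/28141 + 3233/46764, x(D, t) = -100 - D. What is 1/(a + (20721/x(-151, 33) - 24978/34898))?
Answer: 390364793267292/155696882670387505 ≈ 0.0025072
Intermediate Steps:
a = -8854833055/1315985724 (a = -6 + (-22451/28141 + 3233/46764) = -6 - 958918711/1315985724 = -8854833055/1315985724 ≈ -6.7287)
1/(a + (20721/x(-151, 33) - 24978/34898)) = 1/(-8854833055/1315985724 + (20721/(-100 - 1*(-151)) - 24978/34898)) = 1/(-8854833055/1315985724 + (20721/(-100 + 151) - 24978*1/34898)) = 1/(-8854833055/1315985724 + (20721/51 - 12489/17449)) = 1/(-8854833055/1315985724 + (20721*(1/51) - 12489/17449)) = 1/(-8854833055/1315985724 + (6907/17 - 12489/17449)) = 1/(-8854833055/1315985724 + 120307930/296633) = 1/(155696882670387505/390364793267292) = 390364793267292/155696882670387505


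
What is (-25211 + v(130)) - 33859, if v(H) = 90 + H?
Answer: -58850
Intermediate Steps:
(-25211 + v(130)) - 33859 = (-25211 + (90 + 130)) - 33859 = (-25211 + 220) - 33859 = -24991 - 33859 = -58850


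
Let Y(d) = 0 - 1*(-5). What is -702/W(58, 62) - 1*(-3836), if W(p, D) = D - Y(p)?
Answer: 72650/19 ≈ 3823.7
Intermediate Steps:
Y(d) = 5 (Y(d) = 0 + 5 = 5)
W(p, D) = -5 + D (W(p, D) = D - 1*5 = D - 5 = -5 + D)
-702/W(58, 62) - 1*(-3836) = -702/(-5 + 62) - 1*(-3836) = -702/57 + 3836 = -702*1/57 + 3836 = -234/19 + 3836 = 72650/19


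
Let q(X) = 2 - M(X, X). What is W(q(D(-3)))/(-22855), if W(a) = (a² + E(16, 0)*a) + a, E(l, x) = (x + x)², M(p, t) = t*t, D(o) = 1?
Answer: -2/22855 ≈ -8.7508e-5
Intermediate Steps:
M(p, t) = t²
E(l, x) = 4*x² (E(l, x) = (2*x)² = 4*x²)
q(X) = 2 - X²
W(a) = a + a² (W(a) = (a² + (4*0²)*a) + a = (a² + (4*0)*a) + a = (a² + 0*a) + a = (a² + 0) + a = a² + a = a + a²)
W(q(D(-3)))/(-22855) = ((2 - 1*1²)*(1 + (2 - 1*1²)))/(-22855) = ((2 - 1*1)*(1 + (2 - 1*1)))*(-1/22855) = ((2 - 1)*(1 + (2 - 1)))*(-1/22855) = (1*(1 + 1))*(-1/22855) = (1*2)*(-1/22855) = 2*(-1/22855) = -2/22855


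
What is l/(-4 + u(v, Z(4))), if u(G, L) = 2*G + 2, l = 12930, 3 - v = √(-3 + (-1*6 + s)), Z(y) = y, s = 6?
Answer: 12930/7 + 6465*I*√3/7 ≈ 1847.1 + 1599.7*I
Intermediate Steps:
v = 3 - I*√3 (v = 3 - √(-3 + (-1*6 + 6)) = 3 - √(-3 + (-6 + 6)) = 3 - √(-3 + 0) = 3 - √(-3) = 3 - I*√3 ≈ 3.0 - 1.732*I)
u(G, L) = 2 + 2*G
l/(-4 + u(v, Z(4))) = 12930/(-4 + (2 + 2*(3 - I*√3))) = 12930/(-4 + (2 + (6 - 2*I*√3))) = 12930/(-4 + (8 - 2*I*√3)) = 12930/(4 - 2*I*√3)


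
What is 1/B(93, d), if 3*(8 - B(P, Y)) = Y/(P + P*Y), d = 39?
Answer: 3720/29747 ≈ 0.12505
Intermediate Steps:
B(P, Y) = 8 - Y/(3*(P + P*Y))
1/B(93, d) = 1/((1/3)*(-1*39 + 24*93 + 24*93*39)/(93*(1 + 39))) = 1/((1/3)*(1/93)*(-39 + 2232 + 87048)/40) = 1/((1/3)*(1/93)*(1/40)*89241) = 1/(29747/3720) = 3720/29747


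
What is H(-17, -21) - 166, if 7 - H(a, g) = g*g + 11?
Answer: -611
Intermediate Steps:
H(a, g) = -4 - g² (H(a, g) = 7 - (g*g + 11) = 7 - (g² + 11) = 7 - (11 + g²) = 7 + (-11 - g²) = -4 - g²)
H(-17, -21) - 166 = (-4 - 1*(-21)²) - 166 = (-4 - 1*441) - 166 = (-4 - 441) - 166 = -445 - 166 = -611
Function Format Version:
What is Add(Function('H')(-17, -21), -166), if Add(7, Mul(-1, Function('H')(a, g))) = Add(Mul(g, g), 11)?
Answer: -611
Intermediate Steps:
Function('H')(a, g) = Add(-4, Mul(-1, Pow(g, 2))) (Function('H')(a, g) = Add(7, Mul(-1, Add(Mul(g, g), 11))) = Add(7, Mul(-1, Add(Pow(g, 2), 11))) = Add(7, Mul(-1, Add(11, Pow(g, 2)))) = Add(7, Add(-11, Mul(-1, Pow(g, 2)))) = Add(-4, Mul(-1, Pow(g, 2))))
Add(Function('H')(-17, -21), -166) = Add(Add(-4, Mul(-1, Pow(-21, 2))), -166) = Add(Add(-4, Mul(-1, 441)), -166) = Add(Add(-4, -441), -166) = Add(-445, -166) = -611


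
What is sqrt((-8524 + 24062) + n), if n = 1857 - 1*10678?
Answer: sqrt(6717) ≈ 81.957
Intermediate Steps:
n = -8821 (n = 1857 - 10678 = -8821)
sqrt((-8524 + 24062) + n) = sqrt((-8524 + 24062) - 8821) = sqrt(15538 - 8821) = sqrt(6717)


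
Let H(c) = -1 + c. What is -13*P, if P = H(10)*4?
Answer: -468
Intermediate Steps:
P = 36 (P = (-1 + 10)*4 = 9*4 = 36)
-13*P = -13*36 = -468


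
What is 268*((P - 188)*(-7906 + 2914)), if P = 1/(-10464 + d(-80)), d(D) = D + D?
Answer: 20875915476/83 ≈ 2.5152e+8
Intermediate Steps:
d(D) = 2*D
P = -1/10624 (P = 1/(-10464 + 2*(-80)) = 1/(-10464 - 160) = 1/(-10624) = -1/10624 ≈ -9.4126e-5)
268*((P - 188)*(-7906 + 2914)) = 268*((-1/10624 - 188)*(-7906 + 2914)) = 268*(-1997313/10624*(-4992)) = 268*(77895207/83) = 20875915476/83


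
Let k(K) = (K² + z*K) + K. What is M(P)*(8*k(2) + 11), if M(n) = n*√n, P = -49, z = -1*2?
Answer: -9261*I ≈ -9261.0*I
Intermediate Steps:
z = -2
k(K) = K² - K (k(K) = (K² - 2*K) + K = K² - K)
M(n) = n^(3/2)
M(P)*(8*k(2) + 11) = (-49)^(3/2)*(8*(2*(-1 + 2)) + 11) = (-343*I)*(8*(2*1) + 11) = (-343*I)*(8*2 + 11) = (-343*I)*(16 + 11) = -343*I*27 = -9261*I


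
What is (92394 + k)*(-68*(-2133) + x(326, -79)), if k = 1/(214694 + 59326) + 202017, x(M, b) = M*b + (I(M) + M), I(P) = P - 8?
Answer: 1612602624895569/45670 ≈ 3.5310e+10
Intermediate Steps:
I(P) = -8 + P
x(M, b) = -8 + 2*M + M*b (x(M, b) = M*b + ((-8 + M) + M) = M*b + (-8 + 2*M) = -8 + 2*M + M*b)
k = 55356698341/274020 (k = 1/274020 + 202017 = 55356698341/274020 ≈ 2.0202e+5)
(92394 + k)*(-68*(-2133) + x(326, -79)) = (92394 + 55356698341/274020)*(-68*(-2133) + (-8 + 2*326 + 326*(-79))) = 80674502221*(145044 + (-8 + 652 - 25754))/274020 = 80674502221*(145044 - 25110)/274020 = (80674502221/274020)*119934 = 1612602624895569/45670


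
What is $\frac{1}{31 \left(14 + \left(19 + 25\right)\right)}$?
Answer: $\frac{1}{1798} \approx 0.00055617$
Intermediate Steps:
$\frac{1}{31 \left(14 + \left(19 + 25\right)\right)} = \frac{1}{31 \left(14 + 44\right)} = \frac{1}{31 \cdot 58} = \frac{1}{1798}$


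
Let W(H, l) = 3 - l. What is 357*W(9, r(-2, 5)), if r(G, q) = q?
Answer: -714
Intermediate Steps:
357*W(9, r(-2, 5)) = 357*(3 - 1*5) = 357*(3 - 5) = 357*(-2) = -714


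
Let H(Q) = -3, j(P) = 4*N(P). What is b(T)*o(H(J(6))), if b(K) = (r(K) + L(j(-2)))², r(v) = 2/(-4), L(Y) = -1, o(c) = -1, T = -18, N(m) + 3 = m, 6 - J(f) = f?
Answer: -9/4 ≈ -2.2500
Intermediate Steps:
J(f) = 6 - f
N(m) = -3 + m
j(P) = -12 + 4*P (j(P) = 4*(-3 + P) = -12 + 4*P)
r(v) = -½ (r(v) = 2*(-¼) = -½)
b(K) = 9/4 (b(K) = (-½ - 1)² = (-3/2)² = 9/4)
b(T)*o(H(J(6))) = (9/4)*(-1) = -9/4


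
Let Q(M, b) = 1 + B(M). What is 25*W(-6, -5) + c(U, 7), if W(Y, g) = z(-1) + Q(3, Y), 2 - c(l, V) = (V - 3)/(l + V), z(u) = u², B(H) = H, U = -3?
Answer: 126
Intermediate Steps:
Q(M, b) = 1 + M
c(l, V) = 2 - (-3 + V)/(V + l) (c(l, V) = 2 - (V - 3)/(l + V) = 2 - (-3 + V)/(V + l))
W(Y, g) = 5 (W(Y, g) = (-1)² + (1 + 3) = 1 + 4 = 5)
25*W(-6, -5) + c(U, 7) = 25*5 + (3 + 7 + 2*(-3))/(7 - 3) = 125 + (3 + 7 - 6)/4 = 125 + (¼)*4 = 125 + 1 = 126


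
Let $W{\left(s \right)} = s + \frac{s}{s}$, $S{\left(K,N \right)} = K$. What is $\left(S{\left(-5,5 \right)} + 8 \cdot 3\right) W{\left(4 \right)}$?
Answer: $95$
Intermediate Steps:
$W{\left(s \right)} = 1 + s$ ($W{\left(s \right)} = s + 1 = 1 + s$)
$\left(S{\left(-5,5 \right)} + 8 \cdot 3\right) W{\left(4 \right)} = \left(-5 + 8 \cdot 3\right) \left(1 + 4\right) = \left(-5 + 24\right) 5 = 19 \cdot 5 = 95$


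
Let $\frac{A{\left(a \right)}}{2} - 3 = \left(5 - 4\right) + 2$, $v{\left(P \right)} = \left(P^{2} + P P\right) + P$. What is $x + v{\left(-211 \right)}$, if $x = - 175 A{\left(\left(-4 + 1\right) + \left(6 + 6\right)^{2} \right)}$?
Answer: $86731$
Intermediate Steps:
$v{\left(P \right)} = P + 2 P^{2}$ ($v{\left(P \right)} = \left(P^{2} + P^{2}\right) + P = 2 P^{2} + P = P + 2 P^{2}$)
$A{\left(a \right)} = 12$ ($A{\left(a \right)} = 6 + 2 \left(\left(5 - 4\right) + 2\right) = 6 + 2 \left(1 + 2\right) = 6 + 2 \cdot 3 = 6 + 6 = 12$)
$x = -2100$ ($x = \left(-175\right) 12 = -2100$)
$x + v{\left(-211 \right)} = -2100 - 211 \left(1 + 2 \left(-211\right)\right) = -2100 - 211 \left(1 - 422\right) = -2100 - -88831 = -2100 + 88831 = 86731$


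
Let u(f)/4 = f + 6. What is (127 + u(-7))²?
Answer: 15129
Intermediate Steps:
u(f) = 24 + 4*f (u(f) = 4*(f + 6) = 4*(6 + f) = 24 + 4*f)
(127 + u(-7))² = (127 + (24 + 4*(-7)))² = (127 + (24 - 28))² = (127 - 4)² = 123² = 15129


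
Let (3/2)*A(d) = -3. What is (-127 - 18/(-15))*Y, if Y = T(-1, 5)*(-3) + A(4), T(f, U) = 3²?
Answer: 18241/5 ≈ 3648.2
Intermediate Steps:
A(d) = -2 (A(d) = (⅔)*(-3) = -2)
T(f, U) = 9
Y = -29 (Y = 9*(-3) - 2 = -27 - 2 = -29)
(-127 - 18/(-15))*Y = (-127 - 18/(-15))*(-29) = (-127 - 18*(-1/15))*(-29) = (-127 + 6/5)*(-29) = -629/5*(-29) = 18241/5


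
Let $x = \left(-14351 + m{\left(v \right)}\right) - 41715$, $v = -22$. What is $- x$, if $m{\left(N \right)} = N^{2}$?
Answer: $55582$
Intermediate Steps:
$x = -55582$ ($x = \left(-14351 + \left(-22\right)^{2}\right) - 41715 = \left(-14351 + 484\right) - 41715 = -13867 - 41715 = -55582$)
$- x = \left(-1\right) \left(-55582\right) = 55582$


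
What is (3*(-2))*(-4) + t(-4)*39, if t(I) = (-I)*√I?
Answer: 24 + 312*I ≈ 24.0 + 312.0*I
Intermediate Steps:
t(I) = -I^(3/2)
(3*(-2))*(-4) + t(-4)*39 = (3*(-2))*(-4) - (-4)^(3/2)*39 = -6*(-4) - (-8)*I*39 = 24 + (8*I)*39 = 24 + 312*I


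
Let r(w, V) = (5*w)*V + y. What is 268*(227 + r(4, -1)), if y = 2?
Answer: 56012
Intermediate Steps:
r(w, V) = 2 + 5*V*w (r(w, V) = (5*w)*V + 2 = 5*V*w + 2 = 2 + 5*V*w)
268*(227 + r(4, -1)) = 268*(227 + (2 + 5*(-1)*4)) = 268*(227 + (2 - 20)) = 268*(227 - 18) = 268*209 = 56012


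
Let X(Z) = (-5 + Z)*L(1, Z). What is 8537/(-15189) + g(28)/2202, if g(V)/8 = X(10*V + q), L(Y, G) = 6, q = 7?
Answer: 31133305/5574363 ≈ 5.5851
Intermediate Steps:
X(Z) = -30 + 6*Z (X(Z) = (-5 + Z)*6 = -30 + 6*Z)
g(V) = 96 + 480*V (g(V) = 8*(-30 + 6*(10*V + 7)) = 8*(-30 + 6*(7 + 10*V)) = 8*(-30 + (42 + 60*V)) = 8*(12 + 60*V) = 96 + 480*V)
8537/(-15189) + g(28)/2202 = 8537/(-15189) + (96 + 480*28)/2202 = 8537*(-1/15189) + (96 + 13440)*(1/2202) = -8537/15189 + 13536*(1/2202) = -8537/15189 + 2256/367 = 31133305/5574363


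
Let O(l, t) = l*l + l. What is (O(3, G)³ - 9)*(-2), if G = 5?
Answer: -3438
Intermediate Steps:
O(l, t) = l + l² (O(l, t) = l² + l = l + l²)
(O(3, G)³ - 9)*(-2) = ((3*(1 + 3))³ - 9)*(-2) = ((3*4)³ - 9)*(-2) = (12³ - 9)*(-2) = (1728 - 9)*(-2) = 1719*(-2) = -3438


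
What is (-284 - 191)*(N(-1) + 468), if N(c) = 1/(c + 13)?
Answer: -2668075/12 ≈ -2.2234e+5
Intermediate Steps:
N(c) = 1/(13 + c)
(-284 - 191)*(N(-1) + 468) = (-284 - 191)*(1/(13 - 1) + 468) = -475*(1/12 + 468) = -475*5617/12 = -2668075/12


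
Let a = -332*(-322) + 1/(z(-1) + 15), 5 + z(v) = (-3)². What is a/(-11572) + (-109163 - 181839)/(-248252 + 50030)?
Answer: -169320969779/21791337348 ≈ -7.7701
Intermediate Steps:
z(v) = 4 (z(v) = -5 + (-3)² = -5 + 9 = 4)
a = 2031177/19 (a = -332*(-322) + 1/(4 + 15) = 106904 + 1/19 = 2031177/19 ≈ 1.0690e+5)
a/(-11572) + (-109163 - 181839)/(-248252 + 50030) = (2031177/19)/(-11572) + (-109163 - 181839)/(-248252 + 50030) = (2031177/19)*(-1/11572) - 291002/(-198222) = -2031177/219868 - 291002*(-1/198222) = -2031177/219868 + 145501/99111 = -169320969779/21791337348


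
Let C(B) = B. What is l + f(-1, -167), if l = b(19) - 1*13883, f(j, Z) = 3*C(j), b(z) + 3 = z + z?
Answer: -13851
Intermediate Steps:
b(z) = -3 + 2*z (b(z) = -3 + (z + z) = -3 + 2*z)
f(j, Z) = 3*j
l = -13848 (l = (-3 + 2*19) - 1*13883 = (-3 + 38) - 13883 = 35 - 13883 = -13848)
l + f(-1, -167) = -13848 + 3*(-1) = -13848 - 3 = -13851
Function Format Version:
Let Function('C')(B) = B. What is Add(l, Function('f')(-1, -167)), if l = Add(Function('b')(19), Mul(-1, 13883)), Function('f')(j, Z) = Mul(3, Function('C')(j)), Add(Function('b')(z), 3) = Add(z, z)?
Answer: -13851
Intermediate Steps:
Function('b')(z) = Add(-3, Mul(2, z)) (Function('b')(z) = Add(-3, Add(z, z)) = Add(-3, Mul(2, z)))
Function('f')(j, Z) = Mul(3, j)
l = -13848 (l = Add(Add(-3, Mul(2, 19)), Mul(-1, 13883)) = Add(Add(-3, 38), -13883) = Add(35, -13883) = -13848)
Add(l, Function('f')(-1, -167)) = Add(-13848, Mul(3, -1)) = Add(-13848, -3) = -13851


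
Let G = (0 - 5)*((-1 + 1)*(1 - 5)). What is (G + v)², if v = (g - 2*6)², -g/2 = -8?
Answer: 256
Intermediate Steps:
g = 16 (g = -2*(-8) = 16)
G = 0 (G = -0*(-4) = -5*0 = 0)
v = 16 (v = (16 - 2*6)² = (16 - 12)² = 4² = 16)
(G + v)² = (0 + 16)² = 16² = 256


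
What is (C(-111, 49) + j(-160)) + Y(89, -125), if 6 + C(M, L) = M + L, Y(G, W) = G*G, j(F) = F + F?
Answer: 7533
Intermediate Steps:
j(F) = 2*F
Y(G, W) = G²
C(M, L) = -6 + L + M (C(M, L) = -6 + (M + L) = -6 + (L + M) = -6 + L + M)
(C(-111, 49) + j(-160)) + Y(89, -125) = ((-6 + 49 - 111) + 2*(-160)) + 89² = (-68 - 320) + 7921 = -388 + 7921 = 7533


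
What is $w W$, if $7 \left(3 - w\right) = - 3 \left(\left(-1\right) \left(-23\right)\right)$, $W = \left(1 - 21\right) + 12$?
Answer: $- \frac{720}{7} \approx -102.86$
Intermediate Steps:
$W = -8$ ($W = -20 + 12 = -8$)
$w = \frac{90}{7}$ ($w = 3 - \frac{\left(-3\right) \left(\left(-1\right) \left(-23\right)\right)}{7} = 3 - \frac{\left(-3\right) 23}{7} = 3 - - \frac{69}{7} = 3 + \frac{69}{7} = \frac{90}{7} \approx 12.857$)
$w W = \frac{90}{7} \left(-8\right) = - \frac{720}{7}$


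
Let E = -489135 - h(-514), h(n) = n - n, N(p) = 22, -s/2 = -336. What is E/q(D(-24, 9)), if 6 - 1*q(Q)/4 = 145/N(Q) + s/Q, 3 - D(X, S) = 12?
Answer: -16141455/9778 ≈ -1650.8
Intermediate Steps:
D(X, S) = -9 (D(X, S) = 3 - 1*12 = 3 - 12 = -9)
s = 672 (s = -2*(-336) = 672)
h(n) = 0
q(Q) = -26/11 - 2688/Q (q(Q) = 24 - 4*(145/22 + 672/Q) = 24 + (-290/11 - 2688/Q) = -26/11 - 2688/Q)
E = -489135 (E = -489135 - 1*0 = -489135 + 0 = -489135)
E/q(D(-24, 9)) = -489135/(-26/11 - 2688/(-9)) = -489135/(-26/11 - 2688*(-1/9)) = -489135/(-26/11 + 896/3) = -489135/9778/33 = -489135*33/9778 = -16141455/9778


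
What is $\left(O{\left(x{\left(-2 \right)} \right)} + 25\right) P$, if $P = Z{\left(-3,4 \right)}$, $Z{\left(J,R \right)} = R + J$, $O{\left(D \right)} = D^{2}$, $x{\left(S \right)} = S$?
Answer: $29$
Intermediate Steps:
$Z{\left(J,R \right)} = J + R$
$P = 1$ ($P = -3 + 4 = 1$)
$\left(O{\left(x{\left(-2 \right)} \right)} + 25\right) P = \left(\left(-2\right)^{2} + 25\right) 1 = \left(4 + 25\right) 1 = 29 \cdot 1 = 29$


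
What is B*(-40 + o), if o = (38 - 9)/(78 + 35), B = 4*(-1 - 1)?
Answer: 35928/113 ≈ 317.95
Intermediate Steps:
B = -8 (B = 4*(-2) = -8)
o = 29/113 ≈ 0.25664
B*(-40 + o) = -8*(-40 + 29/113) = -8*(-4491/113) = 35928/113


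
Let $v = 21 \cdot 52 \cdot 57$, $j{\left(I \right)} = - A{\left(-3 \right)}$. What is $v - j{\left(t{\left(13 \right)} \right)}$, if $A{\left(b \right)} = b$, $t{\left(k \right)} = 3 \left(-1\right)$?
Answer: $62241$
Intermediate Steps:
$t{\left(k \right)} = -3$
$j{\left(I \right)} = 3$ ($j{\left(I \right)} = \left(-1\right) \left(-3\right) = 3$)
$v = 62244$ ($v = 1092 \cdot 57 = 62244$)
$v - j{\left(t{\left(13 \right)} \right)} = 62244 - 3 = 62241$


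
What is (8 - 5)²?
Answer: 9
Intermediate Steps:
(8 - 5)² = 3² = 9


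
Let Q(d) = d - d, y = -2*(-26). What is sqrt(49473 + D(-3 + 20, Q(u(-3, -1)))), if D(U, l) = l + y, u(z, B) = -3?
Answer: 5*sqrt(1981) ≈ 222.54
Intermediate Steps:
y = 52
Q(d) = 0
D(U, l) = 52 + l (D(U, l) = l + 52 = 52 + l)
sqrt(49473 + D(-3 + 20, Q(u(-3, -1)))) = sqrt(49473 + (52 + 0)) = sqrt(49473 + 52) = sqrt(49525) = 5*sqrt(1981)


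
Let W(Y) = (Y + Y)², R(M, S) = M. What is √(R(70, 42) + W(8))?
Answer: √326 ≈ 18.055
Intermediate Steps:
W(Y) = 4*Y² (W(Y) = (2*Y)² = 4*Y²)
√(R(70, 42) + W(8)) = √(70 + 4*8²) = √(70 + 4*64) = √(70 + 256) = √326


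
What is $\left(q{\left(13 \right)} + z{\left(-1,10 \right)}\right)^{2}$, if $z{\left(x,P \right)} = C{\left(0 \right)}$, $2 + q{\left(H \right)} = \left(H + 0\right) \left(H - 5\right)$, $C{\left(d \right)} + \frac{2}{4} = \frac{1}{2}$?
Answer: $10404$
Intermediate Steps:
$C{\left(d \right)} = 0$ ($C{\left(d \right)} = - \frac{1}{2} + \frac{1}{2} = 0$)
$q{\left(H \right)} = -2 + H \left(-5 + H\right)$ ($q{\left(H \right)} = -2 + \left(H + 0\right) \left(H - 5\right) = -2 + H \left(-5 + H\right)$)
$z{\left(x,P \right)} = 0$
$\left(q{\left(13 \right)} + z{\left(-1,10 \right)}\right)^{2} = \left(\left(-2 + 13^{2} - 65\right) + 0\right)^{2} = \left(\left(-2 + 169 - 65\right) + 0\right)^{2} = \left(102 + 0\right)^{2} = 102^{2} = 10404$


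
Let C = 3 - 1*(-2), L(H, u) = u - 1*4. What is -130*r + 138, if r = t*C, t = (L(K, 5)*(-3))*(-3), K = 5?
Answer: -5712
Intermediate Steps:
L(H, u) = -4 + u (L(H, u) = u - 4 = -4 + u)
C = 5 (C = 3 + 2 = 5)
t = 9 (t = ((-4 + 5)*(-3))*(-3) = (1*(-3))*(-3) = -3*(-3) = 9)
r = 45 (r = 9*5 = 45)
-130*r + 138 = -130*45 + 138 = -5850 + 138 = -5712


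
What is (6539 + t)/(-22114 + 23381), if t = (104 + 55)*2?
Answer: 6857/1267 ≈ 5.4120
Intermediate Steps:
t = 318 (t = 159*2 = 318)
(6539 + t)/(-22114 + 23381) = (6539 + 318)/(-22114 + 23381) = 6857/1267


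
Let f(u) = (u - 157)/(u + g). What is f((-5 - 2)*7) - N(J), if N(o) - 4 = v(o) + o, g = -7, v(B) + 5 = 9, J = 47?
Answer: -1437/28 ≈ -51.321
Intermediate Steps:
v(B) = 4 (v(B) = -5 + 9 = 4)
N(o) = 8 + o (N(o) = 4 + (4 + o) = 8 + o)
f(u) = (-157 + u)/(-7 + u) (f(u) = (u - 157)/(u - 7) = (-157 + u)/(-7 + u))
f((-5 - 2)*7) - N(J) = (-157 + (-5 - 2)*7)/(-7 + (-5 - 2)*7) - (8 + 47) = (-157 - 7*7)/(-7 - 7*7) - 1*55 = (-157 - 49)/(-7 - 49) - 55 = -206/(-56) - 55 = -1/56*(-206) - 55 = 103/28 - 55 = -1437/28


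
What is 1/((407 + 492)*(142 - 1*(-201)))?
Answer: 1/308357 ≈ 3.2430e-6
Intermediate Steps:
1/((407 + 492)*(142 - 1*(-201))) = 1/(899*(142 + 201)) = 1/(899*343) = 1/308357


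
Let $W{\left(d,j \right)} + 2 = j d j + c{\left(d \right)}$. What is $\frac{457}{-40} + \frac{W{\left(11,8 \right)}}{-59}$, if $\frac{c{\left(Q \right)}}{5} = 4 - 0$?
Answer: $- \frac{55843}{2360} \approx -23.662$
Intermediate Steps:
$c{\left(Q \right)} = 20$ ($c{\left(Q \right)} = 5 \left(4 - 0\right) = 5 \left(4 + 0\right) = 5 \cdot 4 = 20$)
$W{\left(d,j \right)} = 18 + d j^{2}$ ($W{\left(d,j \right)} = -2 + \left(j d j + 20\right) = -2 + \left(d j j + 20\right) = -2 + \left(d j^{2} + 20\right) = -2 + \left(20 + d j^{2}\right) = 18 + d j^{2}$)
$\frac{457}{-40} + \frac{W{\left(11,8 \right)}}{-59} = \frac{457}{-40} + \frac{18 + 11 \cdot 8^{2}}{-59} = 457 \left(- \frac{1}{40}\right) + \left(18 + 11 \cdot 64\right) \left(- \frac{1}{59}\right) = - \frac{457}{40} + \left(18 + 704\right) \left(- \frac{1}{59}\right) = - \frac{457}{40} + 722 \left(- \frac{1}{59}\right) = - \frac{457}{40} - \frac{722}{59} = - \frac{55843}{2360}$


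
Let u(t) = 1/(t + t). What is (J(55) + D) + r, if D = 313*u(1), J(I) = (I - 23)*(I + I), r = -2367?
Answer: 2619/2 ≈ 1309.5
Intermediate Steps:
u(t) = 1/(2*t)
J(I) = 2*I*(-23 + I) (J(I) = (-23 + I)*(2*I) = 2*I*(-23 + I))
D = 313/2 (D = 313*((½)/1) = 313*((½)*1) = 313*(½) = 313/2 ≈ 156.50)
(J(55) + D) + r = (2*55*(-23 + 55) + 313/2) - 2367 = (2*55*32 + 313/2) - 2367 = (3520 + 313/2) - 2367 = 7353/2 - 2367 = 2619/2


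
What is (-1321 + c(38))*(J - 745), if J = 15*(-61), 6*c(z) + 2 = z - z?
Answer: 6580240/3 ≈ 2.1934e+6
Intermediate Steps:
c(z) = -1/3 (c(z) = -1/3 + (z - z)/6 = -1/3 + (1/6)*0 = -1/3 + 0 = -1/3)
J = -915
(-1321 + c(38))*(J - 745) = (-1321 - 1/3)*(-915 - 745) = -3964/3*(-1660) = 6580240/3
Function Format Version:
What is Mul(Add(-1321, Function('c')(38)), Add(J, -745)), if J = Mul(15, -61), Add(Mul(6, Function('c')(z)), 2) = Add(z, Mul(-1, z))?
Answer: Rational(6580240, 3) ≈ 2.1934e+6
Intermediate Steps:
Function('c')(z) = Rational(-1, 3) (Function('c')(z) = Add(Rational(-1, 3), Mul(Rational(1, 6), Add(z, Mul(-1, z)))) = Add(Rational(-1, 3), Mul(Rational(1, 6), 0)) = Add(Rational(-1, 3), 0) = Rational(-1, 3))
J = -915
Mul(Add(-1321, Function('c')(38)), Add(J, -745)) = Mul(Add(-1321, Rational(-1, 3)), Add(-915, -745)) = Mul(Rational(-3964, 3), -1660) = Rational(6580240, 3)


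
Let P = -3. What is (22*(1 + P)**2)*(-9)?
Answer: -792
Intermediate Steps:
(22*(1 + P)**2)*(-9) = (22*(1 - 3)**2)*(-9) = (22*(-2)**2)*(-9) = (22*4)*(-9) = 88*(-9) = -792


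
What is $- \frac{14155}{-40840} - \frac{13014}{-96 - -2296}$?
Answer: $- \frac{12508769}{2246200} \approx -5.5689$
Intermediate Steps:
$- \frac{14155}{-40840} - \frac{13014}{-96 - -2296} = \left(-14155\right) \left(- \frac{1}{40840}\right) - \frac{13014}{-96 + 2296} = \frac{2831}{8168} - \frac{13014}{2200} = \frac{2831}{8168} - \frac{6507}{1100} = - \frac{12508769}{2246200}$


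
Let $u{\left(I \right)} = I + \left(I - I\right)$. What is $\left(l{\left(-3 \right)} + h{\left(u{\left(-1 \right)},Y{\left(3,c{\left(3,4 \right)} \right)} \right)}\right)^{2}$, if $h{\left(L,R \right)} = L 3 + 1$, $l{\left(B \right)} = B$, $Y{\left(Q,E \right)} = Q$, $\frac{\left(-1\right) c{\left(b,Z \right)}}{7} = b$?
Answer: $25$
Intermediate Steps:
$c{\left(b,Z \right)} = - 7 b$
$u{\left(I \right)} = I$ ($u{\left(I \right)} = I + 0 = I$)
$h{\left(L,R \right)} = 1 + 3 L$ ($h{\left(L,R \right)} = 3 L + 1 = 1 + 3 L$)
$\left(l{\left(-3 \right)} + h{\left(u{\left(-1 \right)},Y{\left(3,c{\left(3,4 \right)} \right)} \right)}\right)^{2} = \left(-3 + \left(1 + 3 \left(-1\right)\right)\right)^{2} = \left(-3 + \left(1 - 3\right)\right)^{2} = \left(-3 - 2\right)^{2} = \left(-5\right)^{2} = 25$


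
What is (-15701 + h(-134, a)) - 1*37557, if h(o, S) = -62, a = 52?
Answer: -53320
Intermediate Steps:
(-15701 + h(-134, a)) - 1*37557 = (-15701 - 62) - 1*37557 = -15763 - 37557 = -53320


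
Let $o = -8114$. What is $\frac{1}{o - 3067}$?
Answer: $- \frac{1}{11181} \approx -8.9437 \cdot 10^{-5}$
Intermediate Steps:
$\frac{1}{o - 3067} = \frac{1}{-8114 - 3067} = \frac{1}{-11181} = - \frac{1}{11181}$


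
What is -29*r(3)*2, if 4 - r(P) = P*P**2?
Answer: 1334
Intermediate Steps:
r(P) = 4 - P**3 (r(P) = 4 - P*P**2 = 4 - P**3)
-29*r(3)*2 = -29*(4 - 1*3**3)*2 = -29*(4 - 1*27)*2 = -29*(4 - 27)*2 = -(-667)*2 = -29*(-46) = 1334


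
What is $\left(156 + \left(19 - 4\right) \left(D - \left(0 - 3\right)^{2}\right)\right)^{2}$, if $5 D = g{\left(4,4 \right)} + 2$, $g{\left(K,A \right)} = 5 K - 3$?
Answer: $6084$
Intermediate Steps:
$g{\left(K,A \right)} = -3 + 5 K$
$D = \frac{19}{5}$ ($D = \frac{\left(-3 + 5 \cdot 4\right) + 2}{5} = \frac{\left(-3 + 20\right) + 2}{5} = \frac{17 + 2}{5} = \frac{1}{5} \cdot 19 = \frac{19}{5} \approx 3.8$)
$\left(156 + \left(19 - 4\right) \left(D - \left(0 - 3\right)^{2}\right)\right)^{2} = \left(156 + \left(19 - 4\right) \left(\frac{19}{5} - \left(0 - 3\right)^{2}\right)\right)^{2} = \left(156 + 15 \left(\frac{19}{5} - \left(-3\right)^{2}\right)\right)^{2} = \left(156 + 15 \left(\frac{19}{5} - 9\right)\right)^{2} = \left(156 + 15 \left(- \frac{26}{5}\right)\right)^{2} = \left(156 - 78\right)^{2} = 78^{2} = 6084$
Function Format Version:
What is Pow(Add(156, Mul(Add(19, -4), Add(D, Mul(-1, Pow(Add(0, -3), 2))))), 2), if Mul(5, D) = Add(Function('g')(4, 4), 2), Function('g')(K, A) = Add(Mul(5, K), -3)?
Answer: 6084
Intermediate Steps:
Function('g')(K, A) = Add(-3, Mul(5, K))
D = Rational(19, 5) (D = Mul(Rational(1, 5), Add(Add(-3, Mul(5, 4)), 2)) = Mul(Rational(1, 5), Add(Add(-3, 20), 2)) = Mul(Rational(1, 5), Add(17, 2)) = Mul(Rational(1, 5), 19) = Rational(19, 5) ≈ 3.8000)
Pow(Add(156, Mul(Add(19, -4), Add(D, Mul(-1, Pow(Add(0, -3), 2))))), 2) = Pow(Add(156, Mul(Add(19, -4), Add(Rational(19, 5), Mul(-1, Pow(Add(0, -3), 2))))), 2) = Pow(Add(156, Mul(15, Add(Rational(19, 5), Mul(-1, Pow(-3, 2))))), 2) = Pow(Add(156, Mul(15, Add(Rational(19, 5), Mul(-1, 9)))), 2) = Pow(Add(156, Mul(15, Add(Rational(19, 5), -9))), 2) = Pow(Add(156, Mul(15, Rational(-26, 5))), 2) = Pow(Add(156, -78), 2) = Pow(78, 2) = 6084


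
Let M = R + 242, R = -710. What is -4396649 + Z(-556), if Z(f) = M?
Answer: -4397117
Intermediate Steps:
M = -468 (M = -710 + 242 = -468)
Z(f) = -468
-4396649 + Z(-556) = -4396649 - 468 = -4397117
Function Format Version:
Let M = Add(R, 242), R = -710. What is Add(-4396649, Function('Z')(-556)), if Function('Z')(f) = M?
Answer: -4397117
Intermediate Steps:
M = -468 (M = Add(-710, 242) = -468)
Function('Z')(f) = -468
Add(-4396649, Function('Z')(-556)) = Add(-4396649, -468) = -4397117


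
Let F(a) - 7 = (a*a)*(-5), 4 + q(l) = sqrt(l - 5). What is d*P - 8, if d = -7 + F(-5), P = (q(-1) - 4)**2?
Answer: -7258 + 2000*I*sqrt(6) ≈ -7258.0 + 4899.0*I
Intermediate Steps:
q(l) = -4 + sqrt(-5 + l) (q(l) = -4 + sqrt(l - 5) = -4 + sqrt(-5 + l))
F(a) = 7 - 5*a**2 (F(a) = 7 + (a*a)*(-5) = 7 + a**2*(-5) = 7 - 5*a**2)
P = (-8 + I*sqrt(6))**2 (P = ((-4 + sqrt(-5 - 1)) - 4)**2 = ((-4 + sqrt(-6)) - 4)**2 = ((-4 + I*sqrt(6)) - 4)**2 = (-8 + I*sqrt(6))**2 ≈ 58.0 - 39.192*I)
d = -125 (d = -7 + (7 - 5*(-5)**2) = -7 + (7 - 5*25) = -7 + (7 - 125) = -7 - 118 = -125)
d*P - 8 = -125*(8 - I*sqrt(6))**2 - 8 = -8 - 125*(8 - I*sqrt(6))**2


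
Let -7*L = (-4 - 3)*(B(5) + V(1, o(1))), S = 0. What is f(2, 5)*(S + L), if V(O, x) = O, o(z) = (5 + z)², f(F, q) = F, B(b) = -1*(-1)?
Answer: 4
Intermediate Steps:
B(b) = 1
L = 2 (L = -(-4 - 3)*(1 + 1)/7 = -(-1)*2 = -⅐*(-14) = 2)
f(2, 5)*(S + L) = 2*(0 + 2) = 2*2 = 4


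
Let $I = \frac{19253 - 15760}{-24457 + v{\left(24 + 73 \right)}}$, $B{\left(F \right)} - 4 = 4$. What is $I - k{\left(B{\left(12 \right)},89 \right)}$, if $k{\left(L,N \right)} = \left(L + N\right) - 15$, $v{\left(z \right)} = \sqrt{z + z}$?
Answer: $- \frac{49133290011}{598144655} - \frac{3493 \sqrt{194}}{598144655} \approx -82.143$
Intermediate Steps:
$B{\left(F \right)} = 8$ ($B{\left(F \right)} = 4 + 4 = 8$)
$v{\left(z \right)} = \sqrt{2} \sqrt{z}$ ($v{\left(z \right)} = \sqrt{2 z} = \sqrt{2} \sqrt{z}$)
$k{\left(L,N \right)} = -15 + L + N$
$I = \frac{3493}{-24457 + \sqrt{194}}$ ($I = \frac{19253 - 15760}{-24457 + \sqrt{2} \sqrt{24 + 73}} = \frac{3493}{-24457 + \sqrt{2} \sqrt{97}} = \frac{3493}{-24457 + \sqrt{194}} \approx -0.1429$)
$I - k{\left(B{\left(12 \right)},89 \right)} = \left(- \frac{85428301}{598144655} - \frac{3493 \sqrt{194}}{598144655}\right) - \left(-15 + 8 + 89\right) = \left(- \frac{85428301}{598144655} - \frac{3493 \sqrt{194}}{598144655}\right) - 82 = - \frac{49133290011}{598144655} - \frac{3493 \sqrt{194}}{598144655}$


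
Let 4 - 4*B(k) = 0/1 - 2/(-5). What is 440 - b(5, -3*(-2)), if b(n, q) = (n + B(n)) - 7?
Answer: 4411/10 ≈ 441.10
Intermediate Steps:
B(k) = 9/10 (B(k) = 1 - (0/1 - 2/(-5))/4 = 1 - (0*1 - 2*(-1/5))/4 = 1 - (0 + 2/5)/4 = 1 - 1/4*2/5 = 1 - 1/10 = 9/10)
b(n, q) = -61/10 + n (b(n, q) = (n + 9/10) - 7 = (9/10 + n) - 7 = -61/10 + n)
440 - b(5, -3*(-2)) = 440 - (-61/10 + 5) = 440 - 1*(-11/10) = 440 + 11/10 = 4411/10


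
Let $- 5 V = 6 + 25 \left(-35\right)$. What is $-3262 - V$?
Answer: $- \frac{17179}{5} \approx -3435.8$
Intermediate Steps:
$V = \frac{869}{5}$ ($V = - \frac{6 + 25 \left(-35\right)}{5} = - \frac{6 - 875}{5} = \left(- \frac{1}{5}\right) \left(-869\right) = \frac{869}{5} \approx 173.8$)
$-3262 - V = -3262 - \frac{869}{5} = - \frac{17179}{5}$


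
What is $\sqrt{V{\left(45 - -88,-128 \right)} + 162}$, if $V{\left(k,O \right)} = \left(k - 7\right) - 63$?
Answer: $15$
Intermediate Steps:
$V{\left(k,O \right)} = -70 + k$ ($V{\left(k,O \right)} = \left(-7 + k\right) - 63 = -70 + k$)
$\sqrt{V{\left(45 - -88,-128 \right)} + 162} = \sqrt{\left(-70 + \left(45 - -88\right)\right) + 162} = \sqrt{\left(-70 + \left(45 + 88\right)\right) + 162} = \sqrt{\left(-70 + 133\right) + 162} = \sqrt{63 + 162} = \sqrt{225} = 15$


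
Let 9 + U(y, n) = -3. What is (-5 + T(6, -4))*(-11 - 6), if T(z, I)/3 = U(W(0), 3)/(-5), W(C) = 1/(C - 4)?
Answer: -187/5 ≈ -37.400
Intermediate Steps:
W(C) = 1/(-4 + C)
U(y, n) = -12 (U(y, n) = -9 - 3 = -12)
T(z, I) = 36/5 (T(z, I) = 3*(-12/(-5)) = 3*(-12*(-⅕)) = 3*(12/5) = 36/5)
(-5 + T(6, -4))*(-11 - 6) = (-5 + 36/5)*(-11 - 6) = (11/5)*(-17) = -187/5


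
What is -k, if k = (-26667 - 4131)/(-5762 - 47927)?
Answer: -30798/53689 ≈ -0.57364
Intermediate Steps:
k = 30798/53689 (k = -30798/(-53689) = -30798*(-1/53689) = 30798/53689 ≈ 0.57364)
-k = -1*30798/53689 = -30798/53689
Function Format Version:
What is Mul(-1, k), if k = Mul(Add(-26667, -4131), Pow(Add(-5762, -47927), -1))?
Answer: Rational(-30798, 53689) ≈ -0.57364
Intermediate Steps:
k = Rational(30798, 53689) (k = Mul(-30798, Pow(-53689, -1)) = Mul(-30798, Rational(-1, 53689)) = Rational(30798, 53689) ≈ 0.57364)
Mul(-1, k) = Mul(-1, Rational(30798, 53689)) = Rational(-30798, 53689)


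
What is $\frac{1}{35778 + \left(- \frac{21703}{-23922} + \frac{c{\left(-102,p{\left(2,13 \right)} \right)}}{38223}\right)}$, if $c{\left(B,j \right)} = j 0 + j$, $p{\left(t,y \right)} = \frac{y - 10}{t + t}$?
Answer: $\frac{203193468}{7270040247373} \approx 2.7949 \cdot 10^{-5}$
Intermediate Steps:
$p{\left(t,y \right)} = \frac{-10 + y}{2 t}$
$c{\left(B,j \right)} = j$ ($c{\left(B,j \right)} = 0 + j = j$)
$\frac{1}{35778 + \left(- \frac{21703}{-23922} + \frac{c{\left(-102,p{\left(2,13 \right)} \right)}}{38223}\right)} = \frac{1}{35778 + \left(- \frac{21703}{-23922} + \frac{\frac{1}{2} \cdot \frac{1}{2} \left(-10 + 13\right)}{38223}\right)} = \frac{1}{35778 + \left(\left(-21703\right) \left(- \frac{1}{23922}\right) + \frac{1}{2} \cdot \frac{1}{2} \cdot 3 \cdot \frac{1}{38223}\right)} = \frac{1}{35778 + \left(\frac{21703}{23922} + \frac{3}{4} \cdot \frac{1}{38223}\right)} = \frac{1}{35778 + \left(\frac{21703}{23922} + \frac{1}{50964}\right)} = \frac{1}{35778 + \frac{184349269}{203193468}} = \frac{1}{\frac{7270040247373}{203193468}} = \frac{203193468}{7270040247373}$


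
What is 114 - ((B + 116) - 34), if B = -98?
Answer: 130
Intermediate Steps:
114 - ((B + 116) - 34) = 114 - ((-98 + 116) - 34) = 114 - (18 - 34) = 114 - 1*(-16) = 114 + 16 = 130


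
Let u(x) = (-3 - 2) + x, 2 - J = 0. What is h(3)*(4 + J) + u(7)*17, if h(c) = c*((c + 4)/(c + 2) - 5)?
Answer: -154/5 ≈ -30.800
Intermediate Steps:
J = 2 (J = 2 - 1*0 = 2 + 0 = 2)
h(c) = c*(-5 + (4 + c)/(2 + c)) (h(c) = c*((4 + c)/(2 + c) - 5) = c*(-5 + (4 + c)/(2 + c)))
u(x) = -5 + x
h(3)*(4 + J) + u(7)*17 = (-2*3*(3 + 2*3)/(2 + 3))*(4 + 2) + (-5 + 7)*17 = -2*3*(3 + 6)/5*6 + 2*17 = -2*3*1/5*9*6 + 34 = -54/5*6 + 34 = -324/5 + 34 = -154/5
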